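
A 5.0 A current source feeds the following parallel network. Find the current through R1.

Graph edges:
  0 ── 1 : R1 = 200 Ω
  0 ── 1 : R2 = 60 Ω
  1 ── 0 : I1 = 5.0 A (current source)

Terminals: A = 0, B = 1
All resistors sit directly between nodes 0 and 1, so they are in parallel and share one voltage V; the full source current 5 A splits among them.
1/R_par = 1/200 + 1/60 = 0.02167 S  =>  R_par = 46.15 Ω
V = I × R_par = 5 × 46.15 = 230.8 V
I_R1 = V/R1 = 230.8/200 = 1.154 A

Final answer: 1.154 A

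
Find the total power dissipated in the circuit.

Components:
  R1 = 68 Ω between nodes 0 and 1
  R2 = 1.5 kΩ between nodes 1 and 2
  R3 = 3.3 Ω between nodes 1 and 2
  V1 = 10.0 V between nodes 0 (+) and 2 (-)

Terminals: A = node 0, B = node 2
Nodal analysis, taking node 2 as the 0 V reference.
Source V1 fixes V_0 = 10 V.
KCL at each unknown node (sum of currents leaving = 0; resistances in Ω):
  Node 1: (V_1 - 10)/68 + (V_1 - 0)/1500 + (V_1 - 0)/3.3 = 0
Collecting terms: 0.3184 × V_1 = 0.1471  =>  V_1 = 0.4619 V
Power in each resistor, P = (ΔV)²/R:
  P_R1 = (10 - 0.4619)²/68 = 1.338 W
  P_R2 = (0.4619 - 0)²/1500 = 0.0001422 W
  P_R3 = (0.4619 - 0)²/3.3 = 0.06464 W
P_total = P_R1 + P_R2 + P_R3 = 1.403 W

Final answer: 1.403 W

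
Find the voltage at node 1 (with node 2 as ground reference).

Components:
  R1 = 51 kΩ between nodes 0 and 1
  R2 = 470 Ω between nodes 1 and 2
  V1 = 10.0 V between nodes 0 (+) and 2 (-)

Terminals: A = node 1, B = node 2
Nodal analysis, taking node 2 as the 0 V reference.
Source V1 fixes V_0 = 10 V.
KCL at each unknown node (sum of currents leaving = 0; resistances in Ω):
  Node 1: (V_1 - 10)/51000 + (V_1 - 0)/470 = 0
Collecting terms: 0.002147 × V_1 = 0.0001961  =>  V_1 = 0.09132 V
The requested potential is V_1 = 0.09132 V.

Final answer: V_1 = 0.09132 V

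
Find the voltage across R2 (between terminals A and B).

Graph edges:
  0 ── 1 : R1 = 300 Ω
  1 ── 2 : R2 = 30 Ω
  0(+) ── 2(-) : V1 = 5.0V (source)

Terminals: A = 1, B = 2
R1 and R2 are in series across V1 (node 0 → node 1 → node 2), and the output A–B is taken across R2, so this is a voltage divider.
Series current: I = V1/(R1 + R2) = 5/(300 + 30) = 5/330 = 0.01515 A
V_R2 = I × R2 = V1 × R2/(R1 + R2) = 5 × 30/330 = 0.4545 V

Final answer: 0.4545 V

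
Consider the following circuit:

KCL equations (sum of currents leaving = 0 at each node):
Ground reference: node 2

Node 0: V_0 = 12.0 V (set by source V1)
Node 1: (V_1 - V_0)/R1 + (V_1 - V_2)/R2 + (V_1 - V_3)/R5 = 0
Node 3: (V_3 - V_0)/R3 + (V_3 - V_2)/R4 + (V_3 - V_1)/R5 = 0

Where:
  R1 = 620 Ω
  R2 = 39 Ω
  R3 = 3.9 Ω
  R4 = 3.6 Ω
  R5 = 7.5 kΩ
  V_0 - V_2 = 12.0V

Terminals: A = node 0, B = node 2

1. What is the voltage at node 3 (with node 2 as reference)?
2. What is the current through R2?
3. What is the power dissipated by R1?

Nodal analysis, taking node 2 as the 0 V reference.
Source V1 fixes V_0 = 12 V.
KCL at each unknown node (sum of currents leaving = 0; resistances in Ω):
  Node 1: (V_1 - 12)/620 + (V_1 - 0)/39 + (V_1 - V_3)/7500 = 0
  Node 3: (V_3 - 12)/3.9 + (V_3 - 0)/3.6 + (V_3 - V_1)/7500 = 0
Collecting terms (coefficients in siemens):
  0.02739·V_1 - 0.0001333·V_3 = 0.01935
  0.5343·V_3 - 0.0001333·V_1 = 3.077
Determinant D = (0.02739)(0.5343) - (-0.0001333)(-0.0001333) = 0.01463
V_1 = [(0.01935)(0.5343) - (-0.0001333)(3.077)]/D = 0.7347 V
V_3 = [(0.02739)(3.077) - (0.01935)(-0.0001333)]/D = 5.759 V
Part 1:
  Read off the nodal solution: V_3 = 5.759 V
Part 2:
  I_R2 = (V_1 - V_2)/R2 = (0.7347 - 0)/39 = 0.01884 A
  Magnitude: I_R2 = 0.01884 A
Part 3:
  I_R1 = (V_0 - V_1)/R1 = (12 - 0.7347)/620 = 0.01817 A
  P_R1 = I_R1² × R1 = (0.01817)² × 620 = 0.2047 W

Final answers:
1. V_3 = 5.759 V
2. I_R2 = 0.01884 A
3. P_R1 = 0.2047 W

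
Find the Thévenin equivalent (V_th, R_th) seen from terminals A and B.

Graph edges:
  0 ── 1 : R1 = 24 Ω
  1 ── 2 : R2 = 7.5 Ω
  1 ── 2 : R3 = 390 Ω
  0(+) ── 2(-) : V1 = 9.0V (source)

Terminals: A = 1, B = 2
Step 1 — V_th is the open-circuit voltage V_A - V_B (nothing connected across the terminals).
Nodal analysis, taking node 2 as the 0 V reference.
Source V1 fixes V_0 = 9 V.
KCL at each unknown node (sum of currents leaving = 0; resistances in Ω):
  Node 1: (V_1 - 9)/24 + (V_1 - 0)/7.5 + (V_1 - 0)/390 = 0
Collecting terms: 0.1776 × V_1 = 0.375  =>  V_1 = 2.112 V
V_th = V_1 - V_2 = 2.112 - 0 = 2.112 V
Step 2 — R_th: zero the source — replace V1 by a short circuit (node 2 merges into node 0) — and find the resistance seen between A (node 1) and B (node 0).
Reduce the network between node 1 (A) and node 0 (B) by series/parallel combination:
  Rp1 = R1 ‖ R2 ‖ R3 (parallel, all between nodes 0 and 1) = 1/(1/24 + 1/7.5 + 1/390) = 5.632 Ω
R_th = 5.632 Ω

Final answer: V_th = 2.112 V, R_th = 5.632 Ω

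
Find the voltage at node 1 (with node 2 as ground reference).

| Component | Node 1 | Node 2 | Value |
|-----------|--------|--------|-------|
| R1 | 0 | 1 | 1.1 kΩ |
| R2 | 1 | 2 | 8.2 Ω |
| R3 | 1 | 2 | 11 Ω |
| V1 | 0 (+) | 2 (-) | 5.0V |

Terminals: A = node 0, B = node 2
Nodal analysis, taking node 2 as the 0 V reference.
Source V1 fixes V_0 = 5 V.
KCL at each unknown node (sum of currents leaving = 0; resistances in Ω):
  Node 1: (V_1 - 5)/1100 + (V_1 - 0)/8.2 + (V_1 - 0)/11 = 0
Collecting terms: 0.2138 × V_1 = 0.004545  =>  V_1 = 0.02126 V
The requested potential is V_1 = 0.02126 V.

Final answer: V_1 = 0.02126 V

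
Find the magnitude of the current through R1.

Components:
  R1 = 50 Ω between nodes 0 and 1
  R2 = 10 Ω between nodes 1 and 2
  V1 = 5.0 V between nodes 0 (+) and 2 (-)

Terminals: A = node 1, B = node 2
Nodal analysis, taking node 2 as the 0 V reference.
Source V1 fixes V_0 = 5 V.
KCL at each unknown node (sum of currents leaving = 0; resistances in Ω):
  Node 1: (V_1 - 5)/50 + (V_1 - 0)/10 = 0
Collecting terms: 0.12 × V_1 = 0.1  =>  V_1 = 0.8333 V
I_R1 = (V_0 - V_1)/R1 = (5 - 0.8333)/50 = 0.08333 A
|I_R1| = 0.08333 A

Final answer: |I_R1| = 0.08333 A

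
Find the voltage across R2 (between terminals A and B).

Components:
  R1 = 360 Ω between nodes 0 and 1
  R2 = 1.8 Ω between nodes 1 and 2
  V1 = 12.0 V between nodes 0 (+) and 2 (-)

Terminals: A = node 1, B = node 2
R1 and R2 are in series across V1 (node 0 → node 1 → node 2), and the output A–B is taken across R2, so this is a voltage divider.
Series current: I = V1/(R1 + R2) = 12/(360 + 1.8) = 12/361.8 = 0.03317 A
V_R2 = I × R2 = V1 × R2/(R1 + R2) = 12 × 1.8/361.8 = 0.0597 V

Final answer: 0.0597 V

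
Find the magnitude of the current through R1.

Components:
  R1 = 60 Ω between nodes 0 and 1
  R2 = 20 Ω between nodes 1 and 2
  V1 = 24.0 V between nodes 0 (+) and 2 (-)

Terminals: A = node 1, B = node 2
Nodal analysis, taking node 2 as the 0 V reference.
Source V1 fixes V_0 = 24 V.
KCL at each unknown node (sum of currents leaving = 0; resistances in Ω):
  Node 1: (V_1 - 24)/60 + (V_1 - 0)/20 = 0
Collecting terms: 0.06667 × V_1 = 0.4  =>  V_1 = 6 V
I_R1 = (V_0 - V_1)/R1 = (24 - 6)/60 = 0.3 A
|I_R1| = 0.3 A

Final answer: |I_R1| = 0.3 A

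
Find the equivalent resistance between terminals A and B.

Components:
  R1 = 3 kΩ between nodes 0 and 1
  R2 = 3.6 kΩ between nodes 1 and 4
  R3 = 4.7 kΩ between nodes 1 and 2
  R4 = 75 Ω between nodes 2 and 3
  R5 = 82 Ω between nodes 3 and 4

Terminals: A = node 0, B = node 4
Reduce the network between node 0 (A) and node 4 (B) by series/parallel combination:
  Rs1 = R3 + R4 (series, joined only at node 2) = 4700 + 75 = 4775 Ω
  Rs2 = R5 + Rs1 (series, joined only at node 3) = 82 + 4775 = 4857 Ω
  Rp1 = R2 ‖ Rs2 (parallel, both between nodes 1 and 4) = 1/(1/3600 + 1/4857) = 2068 Ω
  Rs3 = R1 + Rp1 (series, joined only at node 1) = 3000 + 2068 = 5068 Ω
R_eq = 5.068 kΩ

Final answer: 5.068 kΩ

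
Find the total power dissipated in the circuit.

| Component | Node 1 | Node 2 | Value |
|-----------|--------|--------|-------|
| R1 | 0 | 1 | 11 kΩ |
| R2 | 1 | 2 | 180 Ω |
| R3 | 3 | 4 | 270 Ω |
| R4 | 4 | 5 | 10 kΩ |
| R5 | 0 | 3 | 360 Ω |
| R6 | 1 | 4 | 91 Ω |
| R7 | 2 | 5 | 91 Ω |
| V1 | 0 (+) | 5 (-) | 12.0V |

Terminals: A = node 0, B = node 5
Nodal analysis, taking node 5 as the 0 V reference.
Source V1 fixes V_0 = 12 V.
KCL at each unknown node (sum of currents leaving = 0; resistances in Ω):
  Node 1: (V_1 - 12)/11000 + (V_1 - V_2)/180 + (V_1 - V_4)/91 = 0
  Node 2: (V_2 - V_1)/180 + (V_2 - 0)/91 = 0
  Node 3: (V_3 - V_4)/270 + (V_3 - 12)/360 = 0
  Node 4: (V_4 - V_3)/270 + (V_4 - 0)/10000 + (V_4 - V_1)/91 = 0
Collecting terms (coefficients in siemens):
  0.01664·V_1 - 0.005556·V_2 - 0.01099·V_4 = 0.001091
  0.01654·V_2 - 0.005556·V_1 = 0
  0.006481·V_3 - 0.003704·V_4 = 0.03333
  0.01479·V_4 - 0.01099·V_1 - 0.003704·V_3 = 0
Solving these 4 simultaneous equations (Gaussian elimination) gives:
  V_1 = 3.357 V, V_2 = 1.127 V, V_3 = 7.664 V, V_4 = 4.413 V
Power in each resistor, P = (ΔV)²/R:
  P_R1 = (12 - 3.357)²/11000 = 0.006791 W
  P_R2 = (3.357 - 1.127)²/180 = 0.02762 W
  P_R3 = (7.664 - 4.413)²/270 = 0.03916 W
  P_R4 = (4.413 - 0)²/10000 = 0.001947 W
  P_R5 = (12 - 7.664)²/360 = 0.05221 W
  P_R6 = (3.357 - 4.413)²/91 = 0.01225 W
  P_R7 = (1.127 - 0)²/91 = 0.01396 W
P_total = P_R1 + P_R2 + P_R3 + P_R4 + P_R5 + P_R6 + P_R7 = 0.1539 W

Final answer: 0.1539 W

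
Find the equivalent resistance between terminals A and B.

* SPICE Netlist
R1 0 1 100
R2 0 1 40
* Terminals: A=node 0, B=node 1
Reduce the network between node 0 (A) and node 1 (B) by series/parallel combination:
  Rp1 = R1 ‖ R2 (parallel, both between nodes 0 and 1) = 1/(1/100 + 1/40) = 28.57 Ω
R_eq = 28.57 Ω

Final answer: 28.57 Ω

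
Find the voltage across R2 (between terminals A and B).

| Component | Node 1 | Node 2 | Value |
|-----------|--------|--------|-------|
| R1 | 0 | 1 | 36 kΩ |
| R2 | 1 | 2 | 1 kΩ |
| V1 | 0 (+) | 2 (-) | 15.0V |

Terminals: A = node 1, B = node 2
R1 and R2 are in series across V1 (node 0 → node 1 → node 2), and the output A–B is taken across R2, so this is a voltage divider.
Series current: I = V1/(R1 + R2) = 15/(36000 + 1000) = 15/37000 = 0.0004054 A
V_R2 = I × R2 = V1 × R2/(R1 + R2) = 15 × 1000/37000 = 0.4054 V

Final answer: 0.4054 V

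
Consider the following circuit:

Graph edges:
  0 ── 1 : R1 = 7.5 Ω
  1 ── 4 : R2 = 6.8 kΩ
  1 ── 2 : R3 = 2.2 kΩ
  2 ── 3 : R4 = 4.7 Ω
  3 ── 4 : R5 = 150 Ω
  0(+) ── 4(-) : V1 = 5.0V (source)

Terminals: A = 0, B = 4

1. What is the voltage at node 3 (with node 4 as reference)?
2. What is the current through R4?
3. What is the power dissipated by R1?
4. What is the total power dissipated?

Nodal analysis, taking node 4 as the 0 V reference.
Source V1 fixes V_0 = 5 V.
KCL at each unknown node (sum of currents leaving = 0; resistances in Ω):
  Node 1: (V_1 - 5)/7.5 + (V_1 - 0)/6800 + (V_1 - V_2)/2200 = 0
  Node 2: (V_2 - V_1)/2200 + (V_2 - V_3)/4.7 = 0
  Node 3: (V_3 - V_2)/4.7 + (V_3 - 0)/150 = 0
Collecting terms (coefficients in siemens):
  0.1339·V_1 - 0.0004545·V_2 = 0.6667
  0.2132·V_2 - 0.0004545·V_1 - 0.2128·V_3 = 0
  0.2194·V_3 - 0.2128·V_2 = 0
Solving these 3 simultaneous equations (Gaussian elimination) gives:
  V_1 = 4.979 V, V_2 = 0.3271 V, V_3 = 0.3172 V
Part 1:
  Read off the nodal solution: V_3 = 0.3172 V
Part 2:
  I_R4 = (V_2 - V_3)/R4 = (0.3271 - 0.3172)/4.7 = 0.002114 A
  Magnitude: I_R4 = 0.002114 A
Part 3:
  I_R1 = (V_0 - V_1)/R1 = (5 - 4.979)/7.5 = 0.002847 A
  P_R1 = I_R1² × R1 = (0.002847)² × 7.5 = 0.00006077 W
Part 4:
  Power in each resistor, P = (ΔV)²/R:
    P_R1 = (5 - 4.979)²/7.5 = 0.00006077 W
    P_R2 = (4.979 - 0)²/6800 = 0.003645 W
    P_R3 = (4.979 - 0.3271)²/2200 = 0.009835 W
    P_R4 = (0.3271 - 0.3172)²/4.7 = 0.00002101 W
    P_R5 = (0.3172 - 0)²/150 = 0.0006706 W
  P_total = P_R1 + P_R2 + P_R3 + P_R4 + P_R5 = 0.01423 W

Final answers:
1. V_3 = 0.3172 V
2. I_R4 = 0.002114 A
3. P_R1 = 6.077e-05 W
4. P_total = 0.01423 W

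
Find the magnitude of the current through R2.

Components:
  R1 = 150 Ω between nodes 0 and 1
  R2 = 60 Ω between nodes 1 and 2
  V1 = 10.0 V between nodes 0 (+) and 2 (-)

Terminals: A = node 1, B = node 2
Nodal analysis, taking node 2 as the 0 V reference.
Source V1 fixes V_0 = 10 V.
KCL at each unknown node (sum of currents leaving = 0; resistances in Ω):
  Node 1: (V_1 - 10)/150 + (V_1 - 0)/60 = 0
Collecting terms: 0.02333 × V_1 = 0.06667  =>  V_1 = 2.857 V
I_R2 = (V_1 - V_2)/R2 = (2.857 - 0)/60 = 0.04762 A
|I_R2| = 0.04762 A

Final answer: |I_R2| = 0.04762 A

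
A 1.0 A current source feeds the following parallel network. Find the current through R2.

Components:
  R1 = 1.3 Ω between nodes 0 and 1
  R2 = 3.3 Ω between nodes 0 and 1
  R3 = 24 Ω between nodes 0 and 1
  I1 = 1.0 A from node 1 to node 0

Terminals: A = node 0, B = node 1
All resistors sit directly between nodes 0 and 1, so they are in parallel and share one voltage V; the full source current 1 A splits among them.
1/R_par = 1/1.3 + 1/3.3 + 1/24 = 1.114 S  =>  R_par = 0.8977 Ω
V = I × R_par = 1 × 0.8977 = 0.8977 V
I_R2 = V/R2 = 0.8977/3.3 = 0.272 A

Final answer: 0.272 A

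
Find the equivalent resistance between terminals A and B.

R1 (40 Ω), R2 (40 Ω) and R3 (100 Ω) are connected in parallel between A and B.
Reduce the network between node 0 (A) and node 1 (B) by series/parallel combination:
  Rp1 = R1 ‖ R2 ‖ R3 (parallel, all between nodes 0 and 1) = 1/(1/40 + 1/40 + 1/100) = 16.67 Ω
R_eq = 16.67 Ω

Final answer: 16.67 Ω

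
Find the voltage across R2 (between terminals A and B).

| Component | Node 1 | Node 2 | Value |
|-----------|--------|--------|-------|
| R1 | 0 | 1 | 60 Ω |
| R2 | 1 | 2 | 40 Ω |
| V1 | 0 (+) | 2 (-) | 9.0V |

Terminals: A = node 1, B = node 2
R1 and R2 are in series across V1 (node 0 → node 1 → node 2), and the output A–B is taken across R2, so this is a voltage divider.
Series current: I = V1/(R1 + R2) = 9/(60 + 40) = 9/100 = 0.09 A
V_R2 = I × R2 = V1 × R2/(R1 + R2) = 9 × 40/100 = 3.6 V

Final answer: 3.6 V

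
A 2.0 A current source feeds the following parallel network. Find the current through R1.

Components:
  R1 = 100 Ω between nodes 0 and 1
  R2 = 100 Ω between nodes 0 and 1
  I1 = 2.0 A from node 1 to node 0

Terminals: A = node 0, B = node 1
All resistors sit directly between nodes 0 and 1, so they are in parallel and share one voltage V; the full source current 2 A splits among them.
1/R_par = 1/100 + 1/100 = 0.02 S  =>  R_par = 50 Ω
V = I × R_par = 2 × 50 = 100 V
I_R1 = V/R1 = 100/100 = 1 A

Final answer: 1 A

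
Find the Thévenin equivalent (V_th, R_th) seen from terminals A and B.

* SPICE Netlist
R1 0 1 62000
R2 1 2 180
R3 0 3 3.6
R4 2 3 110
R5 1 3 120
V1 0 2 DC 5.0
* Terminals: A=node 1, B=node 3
Step 1 — V_th is the open-circuit voltage V_A - V_B (nothing connected across the terminals).
Nodal analysis, taking node 2 as the 0 V reference.
Source V1 fixes V_0 = 5 V.
KCL at each unknown node (sum of currents leaving = 0; resistances in Ω):
  Node 1: (V_1 - 5)/62000 + (V_1 - 0)/180 + (V_1 - V_3)/120 = 0
  Node 3: (V_3 - 5)/3.6 + (V_3 - 0)/110 + (V_3 - V_1)/120 = 0
Collecting terms (coefficients in siemens):
  0.01391·V_1 - 0.008333·V_3 = 0.00008065
  0.2952·V_3 - 0.008333·V_1 = 1.389
Determinant D = (0.01391)(0.2952) - (-0.008333)(-0.008333) = 0.004035
V_1 = [(0.00008065)(0.2952) - (-0.008333)(1.389)]/D = 2.874 V
V_3 = [(0.01391)(1.389) - (0.00008065)(-0.008333)]/D = 4.786 V
V_th = V_1 - V_3 = 2.874 - 4.786 = -1.912 V
Step 2 — R_th: zero the source — replace V1 by a short circuit (node 2 merges into node 0) — and find the resistance seen between A (node 1) and B (node 3).
Reduce the network between node 1 (A) and node 3 (B) by series/parallel combination:
  Rp1 = R1 ‖ R2 (parallel, both between nodes 0 and 1) = 1/(1/62000 + 1/180) = 179.5 Ω
  Rp2 = R3 ‖ R4 (parallel, both between nodes 0 and 3) = 1/(1/3.6 + 1/110) = 3.486 Ω
  Rs1 = Rp1 + Rp2 (series, joined only at node 0) = 179.5 + 3.486 = 183 Ω
  Rp3 = R5 ‖ Rs1 (parallel, both between nodes 1 and 3) = 1/(1/120 + 1/183) = 72.47 Ω
R_th = 72.47 Ω

Final answer: V_th = -1.912 V, R_th = 72.47 Ω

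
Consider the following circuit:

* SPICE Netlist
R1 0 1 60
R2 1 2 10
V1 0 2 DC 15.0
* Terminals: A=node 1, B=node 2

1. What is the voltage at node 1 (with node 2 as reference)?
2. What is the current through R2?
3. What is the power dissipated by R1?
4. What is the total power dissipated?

Nodal analysis, taking node 2 as the 0 V reference.
Source V1 fixes V_0 = 15 V.
KCL at each unknown node (sum of currents leaving = 0; resistances in Ω):
  Node 1: (V_1 - 15)/60 + (V_1 - 0)/10 = 0
Collecting terms: 0.1167 × V_1 = 0.25  =>  V_1 = 2.143 V
Part 1:
  Read off the nodal solution: V_1 = 2.143 V
Part 2:
  I_R2 = (V_1 - V_2)/R2 = (2.143 - 0)/10 = 0.2143 A
  Magnitude: I_R2 = 0.2143 A
Part 3:
  I_R1 = (V_0 - V_1)/R1 = (15 - 2.143)/60 = 0.2143 A
  P_R1 = I_R1² × R1 = (0.2143)² × 60 = 2.755 W
Part 4:
  Power in each resistor, P = (ΔV)²/R:
    P_R1 = (15 - 2.143)²/60 = 2.755 W
    P_R2 = (2.143 - 0)²/10 = 0.4592 W
  P_total = P_R1 + P_R2 = 3.214 W

Final answers:
1. V_1 = 2.143 V
2. I_R2 = 0.2143 A
3. P_R1 = 2.755 W
4. P_total = 3.214 W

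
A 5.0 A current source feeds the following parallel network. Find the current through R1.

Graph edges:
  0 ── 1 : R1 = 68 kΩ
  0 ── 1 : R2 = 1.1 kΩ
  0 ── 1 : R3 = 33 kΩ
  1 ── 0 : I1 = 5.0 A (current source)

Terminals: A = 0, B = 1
All resistors sit directly between nodes 0 and 1, so they are in parallel and share one voltage V; the full source current 5 A splits among them.
1/R_par = 1/68000 + 1/1100 + 1/33000 = 0.0009541 S  =>  R_par = 1048 Ω
V = I × R_par = 5 × 1048 = 5241 V
I_R1 = V/R1 = 5241/68000 = 0.07707 A

Final answer: 0.07707 A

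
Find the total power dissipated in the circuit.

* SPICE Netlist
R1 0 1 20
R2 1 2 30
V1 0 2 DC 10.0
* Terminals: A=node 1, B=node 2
Nodal analysis, taking node 2 as the 0 V reference.
Source V1 fixes V_0 = 10 V.
KCL at each unknown node (sum of currents leaving = 0; resistances in Ω):
  Node 1: (V_1 - 10)/20 + (V_1 - 0)/30 = 0
Collecting terms: 0.08333 × V_1 = 0.5  =>  V_1 = 6 V
Power in each resistor, P = (ΔV)²/R:
  P_R1 = (10 - 6)²/20 = 0.8 W
  P_R2 = (6 - 0)²/30 = 1.2 W
P_total = P_R1 + P_R2 = 2 W

Final answer: 2 W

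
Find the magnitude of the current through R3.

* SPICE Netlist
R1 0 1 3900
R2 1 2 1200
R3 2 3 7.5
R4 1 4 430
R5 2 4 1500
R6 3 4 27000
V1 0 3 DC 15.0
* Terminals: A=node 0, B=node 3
Nodal analysis, taking node 3 as the 0 V reference.
Source V1 fixes V_0 = 15 V.
KCL at each unknown node (sum of currents leaving = 0; resistances in Ω):
  Node 1: (V_1 - 15)/3900 + (V_1 - V_2)/1200 + (V_1 - V_4)/430 = 0
  Node 2: (V_2 - V_1)/1200 + (V_2 - 0)/7.5 + (V_2 - V_4)/1500 = 0
  Node 4: (V_4 - V_1)/430 + (V_4 - V_2)/1500 + (V_4 - 0)/27000 = 0
Collecting terms (coefficients in siemens):
  0.003415·V_1 - 0.0008333·V_2 - 0.002326·V_4 = 0.003846
  0.1348·V_2 - 0.0008333·V_1 - 0.0006667·V_4 = 0
  0.003029·V_4 - 0.002326·V_1 - 0.0006667·V_2 = 0
Solving these 3 simultaneous equations (Gaussian elimination) gives:
  V_1 = 2.379 V, V_2 = 0.02376 V, V_4 = 1.832 V
I_R3 = (V_2 - V_3)/R3 = (0.02376 - 0)/7.5 = 0.003168 A
|I_R3| = 0.003168 A

Final answer: |I_R3| = 0.003168 A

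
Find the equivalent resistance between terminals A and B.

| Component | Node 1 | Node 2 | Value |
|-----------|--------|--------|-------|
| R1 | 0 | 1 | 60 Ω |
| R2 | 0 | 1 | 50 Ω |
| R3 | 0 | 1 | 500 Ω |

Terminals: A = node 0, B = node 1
Reduce the network between node 0 (A) and node 1 (B) by series/parallel combination:
  Rp1 = R1 ‖ R2 ‖ R3 (parallel, all between nodes 0 and 1) = 1/(1/60 + 1/50 + 1/500) = 25.86 Ω
R_eq = 25.86 Ω

Final answer: 25.86 Ω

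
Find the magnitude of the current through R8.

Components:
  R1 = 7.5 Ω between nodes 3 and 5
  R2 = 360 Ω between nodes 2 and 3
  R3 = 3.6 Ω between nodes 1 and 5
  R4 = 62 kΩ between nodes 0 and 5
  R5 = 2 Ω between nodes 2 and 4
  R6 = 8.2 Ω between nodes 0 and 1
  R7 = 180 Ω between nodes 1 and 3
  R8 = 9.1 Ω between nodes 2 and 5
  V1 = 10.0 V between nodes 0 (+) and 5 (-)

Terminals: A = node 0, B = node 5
Nodal analysis, taking node 5 as the 0 V reference.
Source V1 fixes V_0 = 10 V.
KCL at each unknown node (sum of currents leaving = 0; resistances in Ω):
  Node 1: (V_1 - 0)/3.6 + (V_1 - 10)/8.2 + (V_1 - V_3)/180 = 0
  Node 2: (V_2 - V_3)/360 + (V_2 - V_4)/2 + (V_2 - 0)/9.1 = 0
  Node 3: (V_3 - 0)/7.5 + (V_3 - V_2)/360 + (V_3 - V_1)/180 = 0
  Node 4: (V_4 - V_2)/2 = 0
Collecting terms (coefficients in siemens):
  0.4053·V_1 - 0.005556·V_3 = 1.22
  0.6127·V_2 - 0.002778·V_3 - 0.5·V_4 = 0
  0.1417·V_3 - 0.005556·V_1 - 0.002778·V_2 = 0
  0.5·V_4 - 0.5·V_2 = 0
Solving these 4 simultaneous equations (Gaussian elimination) gives:
  V_1 = 3.011 V, V_2 = 0.002912 V, V_3 = 0.1181 V, V_4 = 0.002912 V
I_R8 = (V_2 - V_5)/R8 = (0.002912 - 0)/9.1 = 0.00032 A
|I_R8| = 0.00032 A

Final answer: |I_R8| = 0.00032 A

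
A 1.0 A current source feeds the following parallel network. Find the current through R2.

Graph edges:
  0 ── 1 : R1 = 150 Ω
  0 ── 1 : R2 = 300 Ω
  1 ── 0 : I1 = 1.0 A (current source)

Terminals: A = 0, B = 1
All resistors sit directly between nodes 0 and 1, so they are in parallel and share one voltage V; the full source current 1 A splits among them.
1/R_par = 1/150 + 1/300 = 0.01 S  =>  R_par = 100 Ω
V = I × R_par = 1 × 100 = 100 V
I_R2 = V/R2 = 100/300 = 0.3333 A

Final answer: 0.3333 A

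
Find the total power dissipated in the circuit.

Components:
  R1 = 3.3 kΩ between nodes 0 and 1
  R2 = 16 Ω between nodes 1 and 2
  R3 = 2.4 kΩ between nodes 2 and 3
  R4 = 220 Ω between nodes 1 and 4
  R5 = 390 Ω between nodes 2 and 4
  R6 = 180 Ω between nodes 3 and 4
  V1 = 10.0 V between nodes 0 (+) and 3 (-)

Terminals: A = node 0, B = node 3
Nodal analysis, taking node 3 as the 0 V reference.
Source V1 fixes V_0 = 10 V.
KCL at each unknown node (sum of currents leaving = 0; resistances in Ω):
  Node 1: (V_1 - 10)/3300 + (V_1 - V_2)/16 + (V_1 - V_4)/220 = 0
  Node 2: (V_2 - V_1)/16 + (V_2 - 0)/2400 + (V_2 - V_4)/390 = 0
  Node 4: (V_4 - V_1)/220 + (V_4 - V_2)/390 + (V_4 - 0)/180 = 0
Collecting terms (coefficients in siemens):
  0.06735·V_1 - 0.0625·V_2 - 0.004545·V_4 = 0.00303
  0.06548·V_2 - 0.0625·V_1 - 0.002564·V_4 = 0
  0.01267·V_4 - 0.004545·V_1 - 0.002564·V_2 = 0
Solving these 3 simultaneous equations (Gaussian elimination) gives:
  V_1 = 0.7971 V, V_2 = 0.7782 V, V_4 = 0.4436 V
Power in each resistor, P = (ΔV)²/R:
  P_R1 = (10 - 0.7971)²/3300 = 0.02566 W
  P_R2 = (0.7971 - 0.7782)²/16 = 0.00002236 W
  P_R3 = (0.7782 - 0)²/2400 = 0.0002523 W
  P_R4 = (0.7971 - 0.4436)²/220 = 0.0005679 W
  P_R5 = (0.7782 - 0.4436)²/390 = 0.000287 W
  P_R6 = (0 - 0.4436)²/180 = 0.001093 W
P_total = P_R1 + P_R2 + P_R3 + P_R4 + P_R5 + P_R6 = 0.02789 W

Final answer: 0.02789 W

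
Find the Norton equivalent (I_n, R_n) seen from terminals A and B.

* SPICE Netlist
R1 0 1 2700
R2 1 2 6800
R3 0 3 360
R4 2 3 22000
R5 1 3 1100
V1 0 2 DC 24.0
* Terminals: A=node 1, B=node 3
Find the Thévenin equivalent first; then I_n = V_th/R_th and R_n = R_th.
Step 1 — V_th is the open-circuit voltage V_A - V_B (nothing connected across the terminals).
Nodal analysis, taking node 2 as the 0 V reference.
Source V1 fixes V_0 = 24 V.
KCL at each unknown node (sum of currents leaving = 0; resistances in Ω):
  Node 1: (V_1 - 24)/2700 + (V_1 - 0)/6800 + (V_1 - V_3)/1100 = 0
  Node 3: (V_3 - 24)/360 + (V_3 - 0)/22000 + (V_3 - V_1)/1100 = 0
Collecting terms (coefficients in siemens):
  0.001427·V_1 - 0.0009091·V_3 = 0.008889
  0.003732·V_3 - 0.0009091·V_1 = 0.06667
Determinant D = (0.001427)(0.003732) - (-0.0009091)(-0.0009091) = 0.000004498
V_1 = [(0.008889)(0.003732) - (-0.0009091)(0.06667)]/D = 20.85 V
V_3 = [(0.001427)(0.06667) - (0.008889)(-0.0009091)]/D = 22.94 V
V_th = V_1 - V_3 = 20.85 - 22.94 = -2.09 V
Step 2 — R_th: zero the source — replace V1 by a short circuit (node 2 merges into node 0) — and find the resistance seen between A (node 1) and B (node 3).
Reduce the network between node 1 (A) and node 3 (B) by series/parallel combination:
  Rp1 = R1 ‖ R2 (parallel, both between nodes 0 and 1) = 1/(1/2700 + 1/6800) = 1933 Ω
  Rp2 = R3 ‖ R4 (parallel, both between nodes 0 and 3) = 1/(1/360 + 1/22000) = 354.2 Ω
  Rs1 = Rp1 + Rp2 (series, joined only at node 0) = 1933 + 354.2 = 2287 Ω
  Rp3 = R5 ‖ Rs1 (parallel, both between nodes 1 and 3) = 1/(1/1100 + 1/2287) = 742.7 Ω
R_th = 742.7 Ω
I_n = V_th/R_th = -2.09/742.7 = -0.002814 A, and R_n = R_th = 742.7 Ω

Final answer: I_n = -0.002814 A, R_n = 742.7 Ω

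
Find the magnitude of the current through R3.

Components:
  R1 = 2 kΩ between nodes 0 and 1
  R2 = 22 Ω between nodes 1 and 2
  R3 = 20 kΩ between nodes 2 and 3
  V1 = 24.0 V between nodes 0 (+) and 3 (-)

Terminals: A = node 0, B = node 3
Nodal analysis, taking node 3 as the 0 V reference.
Source V1 fixes V_0 = 24 V.
KCL at each unknown node (sum of currents leaving = 0; resistances in Ω):
  Node 1: (V_1 - 24)/2000 + (V_1 - V_2)/22 = 0
  Node 2: (V_2 - V_1)/22 + (V_2 - 0)/20000 = 0
Collecting terms (coefficients in siemens):
  0.04595·V_1 - 0.04545·V_2 = 0.012
  0.0455·V_2 - 0.04545·V_1 = 0
Determinant D = (0.04595)(0.0455) - (-0.04545)(-0.04545) = 0.00002503
V_1 = [(0.012)(0.0455) - (-0.04545)(0)]/D = 21.82 V
V_2 = [(0.04595)(0) - (0.012)(-0.04545)]/D = 21.8 V
I_R3 = (V_2 - V_3)/R3 = (21.8 - 0)/20000 = 0.00109 A
|I_R3| = 0.00109 A

Final answer: |I_R3| = 0.00109 A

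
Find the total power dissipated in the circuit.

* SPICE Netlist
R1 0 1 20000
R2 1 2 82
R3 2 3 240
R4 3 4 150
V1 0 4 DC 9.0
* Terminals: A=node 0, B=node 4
Nodal analysis, taking node 4 as the 0 V reference.
Source V1 fixes V_0 = 9 V.
KCL at each unknown node (sum of currents leaving = 0; resistances in Ω):
  Node 1: (V_1 - 9)/20000 + (V_1 - V_2)/82 = 0
  Node 2: (V_2 - V_1)/82 + (V_2 - V_3)/240 = 0
  Node 3: (V_3 - V_2)/240 + (V_3 - 0)/150 = 0
Collecting terms (coefficients in siemens):
  0.01225·V_1 - 0.0122·V_2 = 0.00045
  0.01636·V_2 - 0.0122·V_1 - 0.004167·V_3 = 0
  0.01083·V_3 - 0.004167·V_2 = 0
Solving these 3 simultaneous equations (Gaussian elimination) gives:
  V_1 = 0.2075 V, V_2 = 0.1715 V, V_3 = 0.06594 V
Power in each resistor, P = (ΔV)²/R:
  P_R1 = (9 - 0.2075)²/20000 = 0.003865 W
  P_R2 = (0.2075 - 0.1715)²/82 = 0.00001585 W
  P_R3 = (0.1715 - 0.06594)²/240 = 0.00004638 W
  P_R4 = (0.06594 - 0)²/150 = 0.00002899 W
P_total = P_R1 + P_R2 + P_R3 + P_R4 = 0.003957 W

Final answer: 0.003957 W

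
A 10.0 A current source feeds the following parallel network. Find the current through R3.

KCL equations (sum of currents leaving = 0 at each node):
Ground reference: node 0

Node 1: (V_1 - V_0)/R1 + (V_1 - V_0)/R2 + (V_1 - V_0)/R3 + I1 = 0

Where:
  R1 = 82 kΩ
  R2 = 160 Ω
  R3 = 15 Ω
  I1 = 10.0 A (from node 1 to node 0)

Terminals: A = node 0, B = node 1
All resistors sit directly between nodes 0 and 1, so they are in parallel and share one voltage V; the full source current 10 A splits among them.
1/R_par = 1/82000 + 1/160 + 1/15 = 0.07293 S  =>  R_par = 13.71 Ω
V = I × R_par = 10 × 13.71 = 137.1 V
I_R3 = V/R3 = 137.1/15 = 9.141 A

Final answer: 9.141 A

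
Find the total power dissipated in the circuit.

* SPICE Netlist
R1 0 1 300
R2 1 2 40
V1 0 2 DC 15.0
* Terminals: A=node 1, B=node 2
Nodal analysis, taking node 2 as the 0 V reference.
Source V1 fixes V_0 = 15 V.
KCL at each unknown node (sum of currents leaving = 0; resistances in Ω):
  Node 1: (V_1 - 15)/300 + (V_1 - 0)/40 = 0
Collecting terms: 0.02833 × V_1 = 0.05  =>  V_1 = 1.765 V
Power in each resistor, P = (ΔV)²/R:
  P_R1 = (15 - 1.765)²/300 = 0.5839 W
  P_R2 = (1.765 - 0)²/40 = 0.07785 W
P_total = P_R1 + P_R2 = 0.6618 W

Final answer: 0.6618 W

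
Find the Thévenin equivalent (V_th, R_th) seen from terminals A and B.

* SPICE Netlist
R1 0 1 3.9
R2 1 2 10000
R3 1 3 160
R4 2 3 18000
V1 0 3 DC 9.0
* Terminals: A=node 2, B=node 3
Step 1 — V_th is the open-circuit voltage V_A - V_B (nothing connected across the terminals).
Nodal analysis, taking node 3 as the 0 V reference.
Source V1 fixes V_0 = 9 V.
KCL at each unknown node (sum of currents leaving = 0; resistances in Ω):
  Node 1: (V_1 - 9)/3.9 + (V_1 - V_2)/10000 + (V_1 - 0)/160 = 0
  Node 2: (V_2 - V_1)/10000 + (V_2 - 0)/18000 = 0
Collecting terms (coefficients in siemens):
  0.2628·V_1 - 0.0001·V_2 = 2.308
  0.0001556·V_2 - 0.0001·V_1 = 0
Determinant D = (0.2628)(0.0001556) - (-0.0001)(-0.0001) = 0.00004086
V_1 = [(2.308)(0.0001556) - (-0.0001)(0)]/D = 8.785 V
V_2 = [(0.2628)(0) - (2.308)(-0.0001)]/D = 5.647 V
V_th = V_2 - V_3 = 5.647 - 0 = 5.647 V
Step 2 — R_th: zero the source — replace V1 by a short circuit (node 3 merges into node 0) — and find the resistance seen between A (node 2) and B (node 0).
Reduce the network between node 2 (A) and node 0 (B) by series/parallel combination:
  Rp1 = R1 ‖ R3 (parallel, both between nodes 0 and 1) = 1/(1/3.9 + 1/160) = 3.807 Ω
  Rs1 = R2 + Rp1 (series, joined only at node 1) = 10000 + 3.807 = 10000 Ω
  Rp2 = R4 ‖ Rs1 (parallel, both between nodes 0 and 2) = 1/(1/18000 + 1/10000) = 6430 Ω
R_th = 6.43 kΩ

Final answer: V_th = 5.647 V, R_th = 6.43 kΩ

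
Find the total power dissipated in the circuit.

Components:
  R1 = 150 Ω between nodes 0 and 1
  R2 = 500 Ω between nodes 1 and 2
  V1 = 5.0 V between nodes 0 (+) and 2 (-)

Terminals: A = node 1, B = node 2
Nodal analysis, taking node 2 as the 0 V reference.
Source V1 fixes V_0 = 5 V.
KCL at each unknown node (sum of currents leaving = 0; resistances in Ω):
  Node 1: (V_1 - 5)/150 + (V_1 - 0)/500 = 0
Collecting terms: 0.008667 × V_1 = 0.03333  =>  V_1 = 3.846 V
Power in each resistor, P = (ΔV)²/R:
  P_R1 = (5 - 3.846)²/150 = 0.008876 W
  P_R2 = (3.846 - 0)²/500 = 0.02959 W
P_total = P_R1 + P_R2 = 0.03846 W

Final answer: 0.03846 W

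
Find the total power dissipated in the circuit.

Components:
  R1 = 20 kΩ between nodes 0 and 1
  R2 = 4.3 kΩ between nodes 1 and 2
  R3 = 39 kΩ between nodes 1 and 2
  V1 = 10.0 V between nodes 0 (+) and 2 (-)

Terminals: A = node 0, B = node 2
Nodal analysis, taking node 2 as the 0 V reference.
Source V1 fixes V_0 = 10 V.
KCL at each unknown node (sum of currents leaving = 0; resistances in Ω):
  Node 1: (V_1 - 10)/20000 + (V_1 - 0)/4300 + (V_1 - 0)/39000 = 0
Collecting terms: 0.0003082 × V_1 = 0.0005  =>  V_1 = 1.622 V
Power in each resistor, P = (ΔV)²/R:
  P_R1 = (10 - 1.622)²/20000 = 0.003509 W
  P_R2 = (1.622 - 0)²/4300 = 0.0006121 W
  P_R3 = (1.622 - 0)²/39000 = 0.00006749 W
P_total = P_R1 + P_R2 + P_R3 = 0.004189 W

Final answer: 0.004189 W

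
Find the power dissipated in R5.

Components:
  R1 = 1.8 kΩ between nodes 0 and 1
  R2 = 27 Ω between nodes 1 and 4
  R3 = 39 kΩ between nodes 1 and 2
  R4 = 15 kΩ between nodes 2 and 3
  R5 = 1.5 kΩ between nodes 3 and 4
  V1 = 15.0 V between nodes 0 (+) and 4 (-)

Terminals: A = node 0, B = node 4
Nodal analysis, taking node 4 as the 0 V reference.
Source V1 fixes V_0 = 15 V.
KCL at each unknown node (sum of currents leaving = 0; resistances in Ω):
  Node 1: (V_1 - 15)/1800 + (V_1 - 0)/27 + (V_1 - V_2)/39000 = 0
  Node 2: (V_2 - V_1)/39000 + (V_2 - V_3)/15000 = 0
  Node 3: (V_3 - V_2)/15000 + (V_3 - 0)/1500 = 0
Collecting terms (coefficients in siemens):
  0.03762·V_1 - 0.00002564·V_2 = 0.008333
  0.00009231·V_2 - 0.00002564·V_1 - 0.00006667·V_3 = 0
  0.0007333·V_3 - 0.00006667·V_2 = 0
Solving these 3 simultaneous equations (Gaussian elimination) gives:
  V_1 = 0.2216 V, V_2 = 0.06587 V, V_3 = 0.005988 V
I_R5 = (V_3 - V_4)/R5 = (0.005988 - 0)/1500 = 0.000003992 A
P_R5 = I_R5² × R5 = (0.000003992)² × 1500 = 0.00000002391 W

Final answer: 2.391e-08 W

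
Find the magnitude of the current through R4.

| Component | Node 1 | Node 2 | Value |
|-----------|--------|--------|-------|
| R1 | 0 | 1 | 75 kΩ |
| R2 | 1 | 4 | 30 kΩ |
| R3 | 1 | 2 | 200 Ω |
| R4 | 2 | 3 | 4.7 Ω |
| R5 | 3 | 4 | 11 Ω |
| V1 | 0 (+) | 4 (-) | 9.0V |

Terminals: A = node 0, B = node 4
Nodal analysis, taking node 4 as the 0 V reference.
Source V1 fixes V_0 = 9 V.
KCL at each unknown node (sum of currents leaving = 0; resistances in Ω):
  Node 1: (V_1 - 9)/75000 + (V_1 - 0)/30000 + (V_1 - V_2)/200 = 0
  Node 2: (V_2 - V_1)/200 + (V_2 - V_3)/4.7 = 0
  Node 3: (V_3 - V_2)/4.7 + (V_3 - 0)/11 = 0
Collecting terms (coefficients in siemens):
  0.005047·V_1 - 0.005·V_2 = 0.00012
  0.2178·V_2 - 0.005·V_1 - 0.2128·V_3 = 0
  0.3037·V_3 - 0.2128·V_2 = 0
Solving these 3 simultaneous equations (Gaussian elimination) gives:
  V_1 = 0.02563 V, V_2 = 0.001865 V, V_3 = 0.001307 V
I_R4 = (V_2 - V_3)/R4 = (0.001865 - 0.001307)/4.7 = 0.0001188 A
|I_R4| = 0.0001188 A

Final answer: |I_R4| = 0.0001188 A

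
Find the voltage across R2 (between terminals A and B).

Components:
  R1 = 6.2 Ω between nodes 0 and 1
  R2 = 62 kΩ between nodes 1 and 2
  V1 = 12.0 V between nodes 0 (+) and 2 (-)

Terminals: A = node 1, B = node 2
R1 and R2 are in series across V1 (node 0 → node 1 → node 2), and the output A–B is taken across R2, so this is a voltage divider.
Series current: I = V1/(R1 + R2) = 12/(6.2 + 62000) = 12/62010 = 0.0001935 A
V_R2 = I × R2 = V1 × R2/(R1 + R2) = 12 × 62000/62010 = 12 V

Final answer: 12 V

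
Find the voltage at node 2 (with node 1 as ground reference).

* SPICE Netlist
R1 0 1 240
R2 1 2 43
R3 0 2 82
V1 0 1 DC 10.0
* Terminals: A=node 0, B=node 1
Nodal analysis, taking node 1 as the 0 V reference.
Source V1 fixes V_0 = 10 V.
KCL at each unknown node (sum of currents leaving = 0; resistances in Ω):
  Node 2: (V_2 - 0)/43 + (V_2 - 10)/82 = 0
Collecting terms: 0.03545 × V_2 = 0.122  =>  V_2 = 3.44 V
The requested potential is V_2 = 3.44 V.

Final answer: V_2 = 3.44 V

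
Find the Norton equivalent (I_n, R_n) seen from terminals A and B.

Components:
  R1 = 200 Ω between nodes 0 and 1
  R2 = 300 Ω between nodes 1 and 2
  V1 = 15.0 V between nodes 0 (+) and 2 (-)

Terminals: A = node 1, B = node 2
Find the Thévenin equivalent first; then I_n = V_th/R_th and R_n = R_th.
Step 1 — V_th is the open-circuit voltage V_A - V_B (nothing connected across the terminals).
Nodal analysis, taking node 2 as the 0 V reference.
Source V1 fixes V_0 = 15 V.
KCL at each unknown node (sum of currents leaving = 0; resistances in Ω):
  Node 1: (V_1 - 15)/200 + (V_1 - 0)/300 = 0
Collecting terms: 0.008333 × V_1 = 0.075  =>  V_1 = 9 V
V_th = V_1 - V_2 = 9 - 0 = 9 V
Step 2 — R_th: zero the source — replace V1 by a short circuit (node 2 merges into node 0) — and find the resistance seen between A (node 1) and B (node 0).
Reduce the network between node 1 (A) and node 0 (B) by series/parallel combination:
  Rp1 = R1 ‖ R2 (parallel, both between nodes 0 and 1) = 1/(1/200 + 1/300) = 120 Ω
R_th = 120 Ω
I_n = V_th/R_th = 9/120 = 0.075 A, and R_n = R_th = 120 Ω

Final answer: I_n = 0.075 A, R_n = 120 Ω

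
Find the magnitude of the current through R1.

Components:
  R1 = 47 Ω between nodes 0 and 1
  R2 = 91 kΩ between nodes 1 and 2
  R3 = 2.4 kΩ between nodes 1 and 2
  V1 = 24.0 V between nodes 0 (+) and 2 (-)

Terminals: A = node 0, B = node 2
Nodal analysis, taking node 2 as the 0 V reference.
Source V1 fixes V_0 = 24 V.
KCL at each unknown node (sum of currents leaving = 0; resistances in Ω):
  Node 1: (V_1 - 24)/47 + (V_1 - 0)/91000 + (V_1 - 0)/2400 = 0
Collecting terms: 0.0217 × V_1 = 0.5106  =>  V_1 = 23.53 V
I_R1 = (V_0 - V_1)/R1 = (24 - 23.53)/47 = 0.01006 A
|I_R1| = 0.01006 A

Final answer: |I_R1| = 0.01006 A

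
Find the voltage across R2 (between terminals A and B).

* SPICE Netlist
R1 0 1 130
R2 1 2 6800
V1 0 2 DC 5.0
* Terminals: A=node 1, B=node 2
R1 and R2 are in series across V1 (node 0 → node 1 → node 2), and the output A–B is taken across R2, so this is a voltage divider.
Series current: I = V1/(R1 + R2) = 5/(130 + 6800) = 5/6930 = 0.0007215 A
V_R2 = I × R2 = V1 × R2/(R1 + R2) = 5 × 6800/6930 = 4.906 V

Final answer: 4.906 V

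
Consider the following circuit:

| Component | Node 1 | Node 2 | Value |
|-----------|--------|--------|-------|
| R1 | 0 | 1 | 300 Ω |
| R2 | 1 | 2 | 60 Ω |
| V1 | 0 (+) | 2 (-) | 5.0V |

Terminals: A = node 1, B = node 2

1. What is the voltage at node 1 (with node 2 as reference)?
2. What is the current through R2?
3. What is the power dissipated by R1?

Nodal analysis, taking node 2 as the 0 V reference.
Source V1 fixes V_0 = 5 V.
KCL at each unknown node (sum of currents leaving = 0; resistances in Ω):
  Node 1: (V_1 - 5)/300 + (V_1 - 0)/60 = 0
Collecting terms: 0.02 × V_1 = 0.01667  =>  V_1 = 0.8333 V
Part 1:
  Read off the nodal solution: V_1 = 0.8333 V
Part 2:
  I_R2 = (V_1 - V_2)/R2 = (0.8333 - 0)/60 = 0.01389 A
  Magnitude: I_R2 = 0.01389 A
Part 3:
  I_R1 = (V_0 - V_1)/R1 = (5 - 0.8333)/300 = 0.01389 A
  P_R1 = I_R1² × R1 = (0.01389)² × 300 = 0.05787 W

Final answers:
1. V_1 = 0.8333 V
2. I_R2 = 0.01389 A
3. P_R1 = 0.05787 W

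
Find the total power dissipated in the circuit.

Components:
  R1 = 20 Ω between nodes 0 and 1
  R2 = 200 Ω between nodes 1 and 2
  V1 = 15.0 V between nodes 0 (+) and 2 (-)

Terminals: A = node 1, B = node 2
Nodal analysis, taking node 2 as the 0 V reference.
Source V1 fixes V_0 = 15 V.
KCL at each unknown node (sum of currents leaving = 0; resistances in Ω):
  Node 1: (V_1 - 15)/20 + (V_1 - 0)/200 = 0
Collecting terms: 0.055 × V_1 = 0.75  =>  V_1 = 13.64 V
Power in each resistor, P = (ΔV)²/R:
  P_R1 = (15 - 13.64)²/20 = 0.09298 W
  P_R2 = (13.64 - 0)²/200 = 0.9298 W
P_total = P_R1 + P_R2 = 1.023 W

Final answer: 1.023 W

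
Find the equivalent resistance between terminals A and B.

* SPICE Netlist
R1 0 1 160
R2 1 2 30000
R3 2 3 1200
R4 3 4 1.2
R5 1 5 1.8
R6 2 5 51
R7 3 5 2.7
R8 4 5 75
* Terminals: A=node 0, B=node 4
The network is not a plain series/parallel combination. Inject a 1 A test current into terminal A (node 0) and return it from terminal B (node 4); then R_eq = V_A / (1 A).
Nodal analysis, taking node 4 as the 0 V reference.
Current source I_test pushes 1 A into node 0 and draws it out of node 4.
KCL at each unknown node (sum of currents leaving = 0; resistances in Ω):
  Node 0: (V_0 - V_1)/160 - 1 = 0
  Node 1: (V_1 - V_0)/160 + (V_1 - V_2)/30000 + (V_1 - V_5)/1.8 = 0
  Node 2: (V_2 - V_1)/30000 + (V_2 - V_3)/1200 + (V_2 - V_5)/51 = 0
  Node 3: (V_3 - V_2)/1200 + (V_3 - 0)/1.2 + (V_3 - V_5)/2.7 = 0
  Node 5: (V_5 - V_1)/1.8 + (V_5 - V_2)/51 + (V_5 - V_3)/2.7 + (V_5 - 0)/75 = 0
Collecting terms (coefficients in siemens):
  0.00625·V_0 - 0.00625·V_1 = 1
  0.5618·V_1 - 0.00625·V_0 - 0.00003333·V_2 - 0.5556·V_5 = 0
  0.02047·V_2 - 0.00003333·V_1 - 0.0008333·V_3 - 0.01961·V_5 = 0
  1.205·V_3 - 0.0008333·V_2 - 0.3704·V_5 = 0
  0.9589·V_5 - 0.5556·V_1 - 0.01961·V_2 - 0.3704·V_3 = 0
Solving these 5 simultaneous equations (Gaussian elimination) gives:
  V_0 = 165.5 V, V_1 = 5.502 V, V_2 = 3.601 V, V_3 = 1.141 V
  V_5 = 3.702 V
R_eq = V_0 / 1 A = 165.5 Ω

Final answer: 165.5 Ω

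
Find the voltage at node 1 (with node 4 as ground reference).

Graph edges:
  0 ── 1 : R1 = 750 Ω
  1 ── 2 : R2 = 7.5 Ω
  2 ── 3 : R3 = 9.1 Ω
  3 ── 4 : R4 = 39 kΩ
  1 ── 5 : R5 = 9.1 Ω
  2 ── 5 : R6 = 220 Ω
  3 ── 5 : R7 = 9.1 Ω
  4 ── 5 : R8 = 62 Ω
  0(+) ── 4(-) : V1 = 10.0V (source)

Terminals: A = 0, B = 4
Nodal analysis, taking node 4 as the 0 V reference.
Source V1 fixes V_0 = 10 V.
KCL at each unknown node (sum of currents leaving = 0; resistances in Ω):
  Node 1: (V_1 - 10)/750 + (V_1 - V_2)/7.5 + (V_1 - V_5)/9.1 = 0
  Node 2: (V_2 - V_1)/7.5 + (V_2 - V_3)/9.1 + (V_2 - V_5)/220 = 0
  Node 3: (V_3 - V_2)/9.1 + (V_3 - 0)/39000 + (V_3 - V_5)/9.1 = 0
  Node 5: (V_5 - V_1)/9.1 + (V_5 - V_2)/220 + (V_5 - V_3)/9.1 + (V_5 - 0)/62 = 0
Collecting terms (coefficients in siemens):
  0.2446·V_1 - 0.1333·V_2 - 0.1099·V_5 = 0.01333
  0.2478·V_2 - 0.1333·V_1 - 0.1099·V_3 - 0.004545·V_5 = 0
  0.2198·V_3 - 0.1099·V_2 - 0.1099·V_5 = 0
  0.2405·V_5 - 0.1099·V_1 - 0.004545·V_2 - 0.1099·V_3 = 0
Solving these 4 simultaneous equations (Gaussian elimination) gives:
  V_1 = 0.8371 V, V_2 = 0.8121 V, V_3 = 0.7841 V, V_5 = 0.7562 V
The requested potential is V_1 = 0.8371 V.

Final answer: V_1 = 0.8371 V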